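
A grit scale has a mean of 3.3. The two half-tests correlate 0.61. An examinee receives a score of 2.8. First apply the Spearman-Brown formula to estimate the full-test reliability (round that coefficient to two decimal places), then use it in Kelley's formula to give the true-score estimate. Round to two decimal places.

Spearman-Brown: ρ = 2r/(1 + r) = 2(0.61)/(1 + 0.61) = 1.220/1.61 = 0.7578 → 0.76
T̂ = ρX + (1 − ρ)μ
  = 0.76 × 2.8 + 0.24 × 3.3
  = 2.128 + 0.792
  = 2.920
  ≈ 2.92

2.92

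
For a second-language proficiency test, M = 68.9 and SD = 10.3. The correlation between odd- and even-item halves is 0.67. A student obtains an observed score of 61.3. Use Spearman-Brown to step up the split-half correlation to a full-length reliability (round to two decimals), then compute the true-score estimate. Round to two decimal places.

62.82

Spearman-Brown: ρ = 2r/(1 + r) = 2(0.67)/(1 + 0.67) = 1.340/1.67 = 0.8024 → 0.80
Weight the observed score by reliability and the mean by (1 − reliability): T̂ = 0.80·61.3 + 0.20·68.9 = 49.040 + 13.780 = 62.820.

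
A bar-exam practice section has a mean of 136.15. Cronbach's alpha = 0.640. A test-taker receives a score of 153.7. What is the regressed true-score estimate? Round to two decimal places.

T̂ = 0.640(153.7) + 0.360(136.15) = 98.3680 + 49.01400 = 147.382 → 147.38

147.38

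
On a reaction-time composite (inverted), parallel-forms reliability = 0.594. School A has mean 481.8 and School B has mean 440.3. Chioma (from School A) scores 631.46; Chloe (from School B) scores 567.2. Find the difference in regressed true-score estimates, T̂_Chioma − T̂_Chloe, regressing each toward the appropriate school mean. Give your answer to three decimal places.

55.019

T̂_Chioma = 0.594(631.46) + 0.406(481.8) = 570.69804
T̂_Chloe = 0.594(567.2) + 0.406(440.3) = 515.67860
Difference = 570.69804 − 515.67860 = 55.01944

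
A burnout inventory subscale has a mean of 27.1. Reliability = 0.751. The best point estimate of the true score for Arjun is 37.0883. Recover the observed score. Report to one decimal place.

T̂ = ρX + (1 − ρ)μ  ⇒  X = (T̂ − (1 − ρ)μ) / ρ
X = (37.0883 − 0.249 × 27.1) / 0.751 = (37.0883 − 6.7479) / 0.751 = 30.3404 / 0.751 = 40.400

40.4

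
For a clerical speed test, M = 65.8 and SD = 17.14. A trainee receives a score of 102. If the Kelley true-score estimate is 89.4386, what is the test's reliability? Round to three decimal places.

0.653

T̂ = ρX + (1 − ρ)μ  ⇒  T̂ − μ = ρ(X − μ)
ρ = (T̂ − μ)/(X − μ) = (89.4386 − 65.8) / (102 − 65.8) = 23.6386 / 36.2 = 0.65300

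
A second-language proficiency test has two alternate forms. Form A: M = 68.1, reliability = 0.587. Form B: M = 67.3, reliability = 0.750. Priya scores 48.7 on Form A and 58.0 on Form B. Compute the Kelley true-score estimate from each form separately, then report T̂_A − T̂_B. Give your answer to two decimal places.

-3.61

T̂_A = 0.587(48.7) + 0.413(68.1) = 56.7122
T̂_B = 0.750(58.0) + 0.250(67.3) = 60.3250
T̂_A − T̂_B = -3.6128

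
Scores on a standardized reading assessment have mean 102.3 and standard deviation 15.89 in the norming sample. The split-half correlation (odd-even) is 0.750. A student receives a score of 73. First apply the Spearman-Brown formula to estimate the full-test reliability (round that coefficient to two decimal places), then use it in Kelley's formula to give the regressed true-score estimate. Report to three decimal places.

77.102

Spearman-Brown: ρ = 2r/(1 + r) = 2(0.750)/(1 + 0.750) = 1.5000/1.750 = 0.8571 → 0.86
T̂ = ρX + (1 − ρ)μ
  = 0.86 × 73 + 0.14 × 102.3
  = 62.78 + 14.322
  = 77.1020
  ≈ 77.102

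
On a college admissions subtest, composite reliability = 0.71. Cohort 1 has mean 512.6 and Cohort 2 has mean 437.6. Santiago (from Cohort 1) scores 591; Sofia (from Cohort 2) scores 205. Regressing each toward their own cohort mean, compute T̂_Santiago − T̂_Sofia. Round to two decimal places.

T̂_Santiago = 0.71(591) + 0.29(512.6) = 568.2640
T̂_Sofia = 0.71(205) + 0.29(437.6) = 272.4540
Difference = 568.2640 − 272.4540 = 295.8100

295.81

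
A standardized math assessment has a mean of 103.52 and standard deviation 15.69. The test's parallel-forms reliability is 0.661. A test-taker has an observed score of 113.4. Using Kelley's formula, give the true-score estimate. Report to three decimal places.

T̂ = 0.661(113.4) + 0.339(103.52) = 74.9574 + 35.09328 = 110.0507 → 110.051

110.051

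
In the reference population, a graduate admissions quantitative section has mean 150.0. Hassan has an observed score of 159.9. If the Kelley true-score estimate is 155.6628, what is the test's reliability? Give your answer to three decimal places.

0.572

T̂ = ρX + (1 − ρ)μ  ⇒  T̂ − μ = ρ(X − μ)
ρ = (T̂ − μ)/(X − μ) = (155.6628 − 150.0) / (159.9 − 150.0) = 5.6628 / 9.9 = 0.57200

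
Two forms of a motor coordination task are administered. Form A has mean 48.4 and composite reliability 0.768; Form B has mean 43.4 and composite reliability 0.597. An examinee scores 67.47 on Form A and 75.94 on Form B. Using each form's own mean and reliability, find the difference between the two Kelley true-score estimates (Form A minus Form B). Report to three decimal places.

0.219

T̂_A = 0.768(67.47) + 0.232(48.4) = 63.04576
T̂_B = 0.597(75.94) + 0.403(43.4) = 62.82638
T̂_A − T̂_B = 0.21938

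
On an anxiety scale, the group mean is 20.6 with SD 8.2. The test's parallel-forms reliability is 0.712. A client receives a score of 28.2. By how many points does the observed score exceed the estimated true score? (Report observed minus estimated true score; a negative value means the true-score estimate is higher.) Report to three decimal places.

2.189

T̂ = ρX + (1 − ρ)μ
  = 0.712 × 28.2 + 0.288 × 20.6
  = 20.0784 + 5.9328
  = 26.01120
  ≈ 26.0112
X − T̂ = 28.2 − 26.0112 = 2.1888 → 2.189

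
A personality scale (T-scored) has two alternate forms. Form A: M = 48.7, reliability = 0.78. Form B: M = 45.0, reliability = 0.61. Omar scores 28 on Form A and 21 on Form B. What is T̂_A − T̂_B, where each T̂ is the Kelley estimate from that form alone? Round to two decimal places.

T̂_A = 0.78(28) + 0.22(48.7) = 32.5540
T̂_B = 0.61(21) + 0.39(45.0) = 30.3600
T̂_A − T̂_B = 2.1940

2.19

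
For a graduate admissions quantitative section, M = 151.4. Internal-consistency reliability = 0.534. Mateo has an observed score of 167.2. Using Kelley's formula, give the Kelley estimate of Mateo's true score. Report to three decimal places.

T̂ = ρX + (1 − ρ)μ
  = 0.534 × 167.2 + 0.466 × 151.4
  = 89.2848 + 70.5524
  = 159.8372
  ≈ 159.837

159.837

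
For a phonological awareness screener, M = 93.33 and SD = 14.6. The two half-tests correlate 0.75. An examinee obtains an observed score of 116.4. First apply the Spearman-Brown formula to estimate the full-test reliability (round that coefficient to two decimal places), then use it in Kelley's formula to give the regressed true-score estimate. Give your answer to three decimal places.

113.170

Spearman-Brown: ρ = 2r/(1 + r) = 2(0.75)/(1 + 0.75) = 1.500/1.75 = 0.8571 → 0.86
T̂ = 0.86(116.4) + 0.14(93.33) = 100.104 + 13.0662 = 113.1702 → 113.170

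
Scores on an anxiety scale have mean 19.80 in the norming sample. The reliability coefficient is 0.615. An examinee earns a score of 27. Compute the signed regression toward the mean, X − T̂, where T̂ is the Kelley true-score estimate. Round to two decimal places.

T̂ = ρX + (1 − ρ)μ
  = 0.615 × 27 + 0.385 × 19.80
  = 16.605 + 7.62300
  = 24.2280
  ≈ 24.228
X − T̂ = 27 − 24.228 = 2.772 → 2.77

2.77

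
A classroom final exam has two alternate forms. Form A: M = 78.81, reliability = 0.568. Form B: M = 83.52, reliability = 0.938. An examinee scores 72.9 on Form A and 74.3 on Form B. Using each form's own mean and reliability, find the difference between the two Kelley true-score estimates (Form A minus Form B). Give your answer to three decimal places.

0.581

T̂_A = 0.568(72.9) + 0.432(78.81) = 75.45312
T̂_B = 0.938(74.3) + 0.062(83.52) = 74.87164
T̂_A − T̂_B = 0.58148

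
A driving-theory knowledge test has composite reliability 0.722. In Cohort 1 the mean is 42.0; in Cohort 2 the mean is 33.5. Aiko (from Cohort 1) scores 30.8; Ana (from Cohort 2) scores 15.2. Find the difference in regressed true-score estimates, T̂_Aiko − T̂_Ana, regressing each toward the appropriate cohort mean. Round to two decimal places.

13.63

T̂_Aiko = 0.722(30.8) + 0.278(42.0) = 33.9136
T̂_Ana = 0.722(15.2) + 0.278(33.5) = 20.2874
Difference = 33.9136 − 20.2874 = 13.6262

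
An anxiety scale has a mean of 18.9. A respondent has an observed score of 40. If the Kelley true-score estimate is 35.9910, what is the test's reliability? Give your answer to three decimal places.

T̂ = ρX + (1 − ρ)μ  ⇒  T̂ − μ = ρ(X − μ)
ρ = (T̂ − μ)/(X − μ) = (35.9910 − 18.9) / (40 − 18.9) = 17.0910 / 21.1 = 0.81000

0.810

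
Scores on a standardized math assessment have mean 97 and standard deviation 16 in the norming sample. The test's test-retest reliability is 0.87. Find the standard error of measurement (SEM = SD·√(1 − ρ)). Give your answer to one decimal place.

SEM = SD · √(1 − ρ) = 16 × √0.13 = 16 × 0.3606 = 5.769

5.8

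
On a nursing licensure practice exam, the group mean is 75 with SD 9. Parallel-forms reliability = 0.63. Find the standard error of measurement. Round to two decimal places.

SEM = SD · √(1 − ρ) = 9 × √0.37 = 9 × 0.6083 = 5.474

5.47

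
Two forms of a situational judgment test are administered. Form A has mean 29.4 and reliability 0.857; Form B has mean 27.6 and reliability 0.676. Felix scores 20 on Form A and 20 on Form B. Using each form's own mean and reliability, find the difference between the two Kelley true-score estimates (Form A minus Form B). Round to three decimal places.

T̂_A = 0.857(20) + 0.143(29.4) = 21.34420
T̂_B = 0.676(20) + 0.324(27.6) = 22.46240
T̂_A − T̂_B = -1.11820

-1.118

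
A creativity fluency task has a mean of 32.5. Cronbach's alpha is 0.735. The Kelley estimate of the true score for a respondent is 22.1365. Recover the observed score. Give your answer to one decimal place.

18.4

T̂ = ρX + (1 − ρ)μ  ⇒  X = (T̂ − (1 − ρ)μ) / ρ
X = (22.1365 − 0.265 × 32.5) / 0.735 = (22.1365 − 8.6125) / 0.735 = 13.5240 / 0.735 = 18.400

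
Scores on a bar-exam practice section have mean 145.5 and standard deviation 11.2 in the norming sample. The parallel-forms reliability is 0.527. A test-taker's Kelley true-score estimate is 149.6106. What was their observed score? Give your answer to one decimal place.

T̂ = ρX + (1 − ρ)μ  ⇒  X = (T̂ − (1 − ρ)μ) / ρ
X = (149.6106 − 0.473 × 145.5) / 0.527 = (149.6106 − 68.8215) / 0.527 = 80.7891 / 0.527 = 153.300

153.3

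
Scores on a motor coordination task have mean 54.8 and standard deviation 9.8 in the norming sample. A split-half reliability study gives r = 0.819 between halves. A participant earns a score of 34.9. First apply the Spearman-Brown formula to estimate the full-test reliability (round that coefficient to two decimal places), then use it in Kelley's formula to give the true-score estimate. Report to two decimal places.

36.89

Spearman-Brown: ρ = 2r/(1 + r) = 2(0.819)/(1 + 0.819) = 1.6380/1.819 = 0.9005 → 0.90
T̂ = 0.90(34.9) + 0.10(54.8) = 31.410 + 5.480 = 36.890 → 36.89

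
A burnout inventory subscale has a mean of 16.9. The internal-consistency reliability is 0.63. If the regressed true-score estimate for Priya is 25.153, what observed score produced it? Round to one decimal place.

T̂ = ρX + (1 − ρ)μ  ⇒  X = (T̂ − (1 − ρ)μ) / ρ
X = (25.153 − 0.37 × 16.9) / 0.63 = (25.153 − 6.253) / 0.63 = 18.900 / 0.63 = 30.000

30.0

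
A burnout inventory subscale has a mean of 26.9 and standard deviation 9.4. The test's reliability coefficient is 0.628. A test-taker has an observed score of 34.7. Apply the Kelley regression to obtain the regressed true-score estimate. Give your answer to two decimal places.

Kelley's formula gives T̂ = 0.628·34.7 + 0.372·26.9 = 21.7916 + 10.0068 = 31.798.

31.80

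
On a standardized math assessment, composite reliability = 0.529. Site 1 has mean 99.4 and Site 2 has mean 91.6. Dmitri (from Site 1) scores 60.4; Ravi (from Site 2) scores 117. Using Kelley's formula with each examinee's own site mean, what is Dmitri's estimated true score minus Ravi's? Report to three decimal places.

-26.268

T̂_Dmitri = 0.529(60.4) + 0.471(99.4) = 78.76900
T̂_Ravi = 0.529(117) + 0.471(91.6) = 105.03660
Difference = 78.76900 − 105.03660 = -26.26760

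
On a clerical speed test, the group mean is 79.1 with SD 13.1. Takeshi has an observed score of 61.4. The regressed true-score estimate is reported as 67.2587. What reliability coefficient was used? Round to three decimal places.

0.669

T̂ = ρX + (1 − ρ)μ  ⇒  T̂ − μ = ρ(X − μ)
ρ = (T̂ − μ)/(X − μ) = (67.2587 − 79.1) / (61.4 − 79.1) = -11.8413 / -17.7 = 0.66900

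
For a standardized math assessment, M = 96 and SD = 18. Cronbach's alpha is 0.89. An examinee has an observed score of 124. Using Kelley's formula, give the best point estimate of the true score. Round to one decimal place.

T̂ = 0.89(124) + 0.11(96) = 110.36 + 10.56 = 120.92 → 120.9

120.9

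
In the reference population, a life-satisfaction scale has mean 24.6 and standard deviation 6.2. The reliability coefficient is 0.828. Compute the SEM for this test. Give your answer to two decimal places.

2.57

SEM = SD · √(1 − ρ) = 6.2 × √0.172 = 6.2 × 0.4147 = 2.571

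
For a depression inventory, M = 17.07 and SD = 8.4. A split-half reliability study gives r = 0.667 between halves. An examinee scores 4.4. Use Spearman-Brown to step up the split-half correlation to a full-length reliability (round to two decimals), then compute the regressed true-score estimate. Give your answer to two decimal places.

Spearman-Brown: ρ = 2r/(1 + r) = 2(0.667)/(1 + 0.667) = 1.3340/1.667 = 0.8002 → 0.80
T̂ = ρX + (1 − ρ)μ
  = 0.80 × 4.4 + 0.20 × 17.07
  = 3.520 + 3.4140
  = 6.934
  ≈ 6.93

6.93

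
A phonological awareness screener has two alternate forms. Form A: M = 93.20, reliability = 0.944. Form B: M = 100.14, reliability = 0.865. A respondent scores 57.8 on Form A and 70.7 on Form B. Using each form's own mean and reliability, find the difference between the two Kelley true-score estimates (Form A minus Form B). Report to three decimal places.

-14.892

T̂_A = 0.944(57.8) + 0.056(93.20) = 59.78240
T̂_B = 0.865(70.7) + 0.135(100.14) = 74.67440
T̂_A − T̂_B = -14.89200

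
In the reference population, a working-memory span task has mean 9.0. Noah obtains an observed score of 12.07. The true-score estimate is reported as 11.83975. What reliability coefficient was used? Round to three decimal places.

0.925

T̂ = ρX + (1 − ρ)μ  ⇒  T̂ − μ = ρ(X − μ)
ρ = (T̂ − μ)/(X − μ) = (11.83975 − 9.0) / (12.07 − 9.0) = 2.83975 / 3.07 = 0.92500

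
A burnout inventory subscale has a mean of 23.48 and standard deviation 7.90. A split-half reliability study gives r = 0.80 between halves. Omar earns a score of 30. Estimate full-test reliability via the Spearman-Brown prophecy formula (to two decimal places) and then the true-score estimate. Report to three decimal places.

29.283

Spearman-Brown: ρ = 2r/(1 + r) = 2(0.80)/(1 + 0.80) = 1.600/1.80 = 0.8889 → 0.89
Weight the observed score by reliability and the mean by (1 − reliability): T̂ = 0.89·30 + 0.11·23.48 = 26.70 + 2.5828 = 29.2828.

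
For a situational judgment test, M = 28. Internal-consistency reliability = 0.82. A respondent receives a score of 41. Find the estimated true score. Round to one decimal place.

38.7

Weight the observed score by reliability and the mean by (1 − reliability): T̂ = 0.82·41 + 0.18·28 = 33.62 + 5.04 = 38.66.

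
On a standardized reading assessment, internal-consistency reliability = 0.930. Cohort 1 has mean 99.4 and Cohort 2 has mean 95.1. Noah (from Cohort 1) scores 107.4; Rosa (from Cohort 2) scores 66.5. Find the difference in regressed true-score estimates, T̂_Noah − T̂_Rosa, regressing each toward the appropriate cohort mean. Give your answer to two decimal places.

T̂_Noah = 0.930(107.4) + 0.070(99.4) = 106.8400
T̂_Rosa = 0.930(66.5) + 0.070(95.1) = 68.5020
Difference = 106.8400 − 68.5020 = 38.3380

38.34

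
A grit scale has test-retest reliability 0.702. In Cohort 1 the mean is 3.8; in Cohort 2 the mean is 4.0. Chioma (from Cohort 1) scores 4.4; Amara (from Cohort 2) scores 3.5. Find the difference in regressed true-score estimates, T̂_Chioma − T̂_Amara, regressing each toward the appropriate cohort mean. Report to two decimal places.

0.57

T̂_Chioma = 0.702(4.4) + 0.298(3.8) = 4.2212
T̂_Amara = 0.702(3.5) + 0.298(4.0) = 3.6490
Difference = 4.2212 − 3.6490 = 0.5722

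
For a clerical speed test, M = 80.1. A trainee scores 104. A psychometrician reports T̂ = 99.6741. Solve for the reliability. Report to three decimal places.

T̂ = ρX + (1 − ρ)μ  ⇒  T̂ − μ = ρ(X − μ)
ρ = (T̂ − μ)/(X − μ) = (99.6741 − 80.1) / (104 − 80.1) = 19.5741 / 23.9 = 0.81900

0.819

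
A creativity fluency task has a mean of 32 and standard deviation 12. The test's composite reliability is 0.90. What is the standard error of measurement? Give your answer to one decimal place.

SEM = SD · √(1 − ρ) = 12 × √0.10 = 12 × 0.3162 = 3.795

3.8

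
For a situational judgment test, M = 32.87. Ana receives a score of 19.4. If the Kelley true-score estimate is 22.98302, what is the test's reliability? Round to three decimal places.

T̂ = ρX + (1 − ρ)μ  ⇒  T̂ − μ = ρ(X − μ)
ρ = (T̂ − μ)/(X − μ) = (22.98302 − 32.87) / (19.4 − 32.87) = -9.88698 / -13.47 = 0.73400

0.734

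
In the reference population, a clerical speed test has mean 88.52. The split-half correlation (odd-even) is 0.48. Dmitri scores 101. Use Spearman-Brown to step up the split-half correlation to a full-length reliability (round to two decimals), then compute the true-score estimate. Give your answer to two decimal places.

96.63

Spearman-Brown: ρ = 2r/(1 + r) = 2(0.48)/(1 + 0.48) = 0.960/1.48 = 0.6486 → 0.65
T̂ = ρX + (1 − ρ)μ
  = 0.65 × 101 + 0.35 × 88.52
  = 65.65 + 30.9820
  = 96.632
  ≈ 96.63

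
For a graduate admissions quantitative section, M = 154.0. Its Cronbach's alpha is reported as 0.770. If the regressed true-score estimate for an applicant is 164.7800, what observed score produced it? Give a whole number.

T̂ = ρX + (1 − ρ)μ  ⇒  X = (T̂ − (1 − ρ)μ) / ρ
X = (164.7800 − 0.230 × 154.0) / 0.770 = (164.7800 − 35.4200) / 0.770 = 129.3600 / 0.770 = 168.00

168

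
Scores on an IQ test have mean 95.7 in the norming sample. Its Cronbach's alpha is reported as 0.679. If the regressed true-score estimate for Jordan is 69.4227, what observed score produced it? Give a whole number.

T̂ = ρX + (1 − ρ)μ  ⇒  X = (T̂ − (1 − ρ)μ) / ρ
X = (69.4227 − 0.321 × 95.7) / 0.679 = (69.4227 − 30.7197) / 0.679 = 38.7030 / 0.679 = 57.00

57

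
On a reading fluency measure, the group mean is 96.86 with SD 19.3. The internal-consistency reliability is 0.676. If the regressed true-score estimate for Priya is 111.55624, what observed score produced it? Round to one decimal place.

118.6

T̂ = ρX + (1 − ρ)μ  ⇒  X = (T̂ − (1 − ρ)μ) / ρ
X = (111.55624 − 0.324 × 96.86) / 0.676 = (111.55624 − 31.38264) / 0.676 = 80.17360 / 0.676 = 118.600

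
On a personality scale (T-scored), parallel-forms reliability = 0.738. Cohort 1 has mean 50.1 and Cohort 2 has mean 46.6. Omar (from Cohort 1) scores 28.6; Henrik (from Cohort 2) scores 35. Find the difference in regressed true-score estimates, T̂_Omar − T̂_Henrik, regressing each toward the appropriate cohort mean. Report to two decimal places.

T̂_Omar = 0.738(28.6) + 0.262(50.1) = 34.2330
T̂_Henrik = 0.738(35) + 0.262(46.6) = 38.0392
Difference = 34.2330 − 38.0392 = -3.8062

-3.81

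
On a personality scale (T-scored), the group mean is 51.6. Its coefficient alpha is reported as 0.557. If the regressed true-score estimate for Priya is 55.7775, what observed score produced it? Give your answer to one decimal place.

T̂ = ρX + (1 − ρ)μ  ⇒  X = (T̂ − (1 − ρ)μ) / ρ
X = (55.7775 − 0.443 × 51.6) / 0.557 = (55.7775 − 22.8588) / 0.557 = 32.9187 / 0.557 = 59.100

59.1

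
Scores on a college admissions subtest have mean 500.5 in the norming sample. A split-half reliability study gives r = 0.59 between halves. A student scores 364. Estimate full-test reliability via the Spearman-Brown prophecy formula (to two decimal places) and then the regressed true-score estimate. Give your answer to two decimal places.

Spearman-Brown: ρ = 2r/(1 + r) = 2(0.59)/(1 + 0.59) = 1.180/1.59 = 0.7421 → 0.74
Kelley's formula gives T̂ = 0.74·364 + 0.26·500.5 = 269.36 + 130.130 = 399.490.

399.49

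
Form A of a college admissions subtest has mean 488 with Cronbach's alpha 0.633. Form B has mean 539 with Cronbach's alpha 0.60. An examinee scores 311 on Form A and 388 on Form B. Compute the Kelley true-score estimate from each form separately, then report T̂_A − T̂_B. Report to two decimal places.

-72.44

T̂_A = 0.633(311) + 0.367(488) = 375.9590
T̂_B = 0.60(388) + 0.40(539) = 448.4000
T̂_A − T̂_B = -72.4410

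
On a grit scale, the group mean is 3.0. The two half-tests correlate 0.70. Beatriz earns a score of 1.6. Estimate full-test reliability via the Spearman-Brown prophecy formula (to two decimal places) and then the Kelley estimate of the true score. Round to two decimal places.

Spearman-Brown: ρ = 2r/(1 + r) = 2(0.70)/(1 + 0.70) = 1.400/1.70 = 0.8235 → 0.82
T̂ = 0.82(1.6) + 0.18(3.0) = 1.312 + 0.540 = 1.852 → 1.85

1.85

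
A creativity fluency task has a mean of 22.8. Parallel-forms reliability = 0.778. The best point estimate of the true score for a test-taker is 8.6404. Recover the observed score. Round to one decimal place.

T̂ = ρX + (1 − ρ)μ  ⇒  X = (T̂ − (1 − ρ)μ) / ρ
X = (8.6404 − 0.222 × 22.8) / 0.778 = (8.6404 − 5.0616) / 0.778 = 3.5788 / 0.778 = 4.600

4.6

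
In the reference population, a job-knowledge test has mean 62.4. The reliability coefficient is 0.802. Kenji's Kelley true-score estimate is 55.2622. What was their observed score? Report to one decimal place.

53.5

T̂ = ρX + (1 − ρ)μ  ⇒  X = (T̂ − (1 − ρ)μ) / ρ
X = (55.2622 − 0.198 × 62.4) / 0.802 = (55.2622 − 12.3552) / 0.802 = 42.9070 / 0.802 = 53.500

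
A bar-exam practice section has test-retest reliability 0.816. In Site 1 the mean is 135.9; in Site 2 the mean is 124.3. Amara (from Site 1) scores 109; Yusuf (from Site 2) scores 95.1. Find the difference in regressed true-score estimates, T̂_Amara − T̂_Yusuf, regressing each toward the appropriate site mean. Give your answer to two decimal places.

T̂_Amara = 0.816(109) + 0.184(135.9) = 113.9496
T̂_Yusuf = 0.816(95.1) + 0.184(124.3) = 100.4728
Difference = 113.9496 − 100.4728 = 13.4768

13.48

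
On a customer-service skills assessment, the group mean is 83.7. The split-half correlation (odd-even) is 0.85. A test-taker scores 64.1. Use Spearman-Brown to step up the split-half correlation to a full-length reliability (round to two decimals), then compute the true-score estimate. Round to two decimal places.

Spearman-Brown: ρ = 2r/(1 + r) = 2(0.85)/(1 + 0.85) = 1.700/1.85 = 0.9189 → 0.92
T̂ = ρX + (1 − ρ)μ
  = 0.92 × 64.1 + 0.08 × 83.7
  = 58.972 + 6.696
  = 65.668
  ≈ 65.67

65.67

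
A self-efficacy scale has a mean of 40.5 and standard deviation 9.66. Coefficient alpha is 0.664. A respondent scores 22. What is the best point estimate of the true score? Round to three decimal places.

28.216

T̂ = 0.664(22) + 0.336(40.5) = 14.608 + 13.6080 = 28.2160 → 28.216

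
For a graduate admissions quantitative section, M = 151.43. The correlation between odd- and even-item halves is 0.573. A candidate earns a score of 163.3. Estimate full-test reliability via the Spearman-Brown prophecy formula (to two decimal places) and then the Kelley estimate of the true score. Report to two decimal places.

Spearman-Brown: ρ = 2r/(1 + r) = 2(0.573)/(1 + 0.573) = 1.1460/1.573 = 0.7285 → 0.73
Weight the observed score by reliability and the mean by (1 − reliability): T̂ = 0.73·163.3 + 0.27·151.43 = 119.209 + 40.8861 = 160.095.

160.10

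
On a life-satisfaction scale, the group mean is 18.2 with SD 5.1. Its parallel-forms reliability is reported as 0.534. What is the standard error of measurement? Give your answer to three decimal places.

3.481

SEM = SD · √(1 − ρ) = 5.1 × √0.466 = 5.1 × 0.6826 = 3.4815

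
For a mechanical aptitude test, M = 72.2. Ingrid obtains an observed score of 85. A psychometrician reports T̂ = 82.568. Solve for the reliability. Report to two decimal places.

T̂ = ρX + (1 − ρ)μ  ⇒  T̂ − μ = ρ(X − μ)
ρ = (T̂ − μ)/(X − μ) = (82.568 − 72.2) / (85 − 72.2) = 10.368 / 12.8 = 0.8100

0.81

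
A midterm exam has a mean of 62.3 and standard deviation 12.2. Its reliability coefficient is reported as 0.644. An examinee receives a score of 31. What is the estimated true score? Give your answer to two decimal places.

42.14

T̂ = ρX + (1 − ρ)μ
  = 0.644 × 31 + 0.356 × 62.3
  = 19.964 + 22.1788
  = 42.143
  ≈ 42.14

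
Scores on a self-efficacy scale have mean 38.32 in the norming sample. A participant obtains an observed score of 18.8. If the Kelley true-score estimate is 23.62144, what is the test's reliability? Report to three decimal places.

T̂ = ρX + (1 − ρ)μ  ⇒  T̂ − μ = ρ(X − μ)
ρ = (T̂ − μ)/(X − μ) = (23.62144 − 38.32) / (18.8 − 38.32) = -14.69856 / -19.52 = 0.75300

0.753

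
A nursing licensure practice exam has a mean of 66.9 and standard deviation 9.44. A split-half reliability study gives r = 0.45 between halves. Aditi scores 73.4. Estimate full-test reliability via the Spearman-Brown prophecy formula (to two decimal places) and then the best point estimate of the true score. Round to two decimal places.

70.93

Spearman-Brown: ρ = 2r/(1 + r) = 2(0.45)/(1 + 0.45) = 0.900/1.45 = 0.6207 → 0.62
T̂ = 0.62(73.4) + 0.38(66.9) = 45.508 + 25.422 = 70.930 → 70.93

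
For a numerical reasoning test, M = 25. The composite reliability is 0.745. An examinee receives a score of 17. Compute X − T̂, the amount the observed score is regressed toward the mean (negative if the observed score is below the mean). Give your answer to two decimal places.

T̂ = 0.745(17) + 0.255(25) = 12.665 + 6.375 = 19.0400 → 19.040
X − T̂ = 17 − 19.040 = -2.040 → -2.04

-2.04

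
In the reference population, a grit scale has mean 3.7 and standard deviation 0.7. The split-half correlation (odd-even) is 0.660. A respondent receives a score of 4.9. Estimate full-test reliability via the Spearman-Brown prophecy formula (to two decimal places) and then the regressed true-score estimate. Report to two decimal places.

4.66

Spearman-Brown: ρ = 2r/(1 + r) = 2(0.660)/(1 + 0.660) = 1.3200/1.660 = 0.7952 → 0.80
Regress the observed score toward the mean by the unreliability: T̂ = 0.80·4.9 + 0.20·3.7 = 3.920 + 0.740 = 4.660.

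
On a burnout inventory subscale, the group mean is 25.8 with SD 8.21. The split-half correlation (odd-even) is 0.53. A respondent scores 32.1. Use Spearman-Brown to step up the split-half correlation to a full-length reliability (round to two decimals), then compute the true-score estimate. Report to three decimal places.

Spearman-Brown: ρ = 2r/(1 + r) = 2(0.53)/(1 + 0.53) = 1.060/1.53 = 0.6928 → 0.69
T̂ = ρX + (1 − ρ)μ
  = 0.69 × 32.1 + 0.31 × 25.8
  = 22.149 + 7.998
  = 30.1470
  ≈ 30.147

30.147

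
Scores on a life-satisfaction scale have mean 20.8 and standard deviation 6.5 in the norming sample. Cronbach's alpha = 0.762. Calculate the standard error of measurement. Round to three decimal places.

SEM = SD · √(1 − ρ) = 6.5 × √0.238 = 6.5 × 0.4879 = 3.1710

3.171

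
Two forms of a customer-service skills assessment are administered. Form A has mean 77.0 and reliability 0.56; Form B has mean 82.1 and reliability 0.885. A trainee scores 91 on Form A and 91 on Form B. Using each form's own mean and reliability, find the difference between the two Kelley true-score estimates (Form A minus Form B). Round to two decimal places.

-5.14

T̂_A = 0.56(91) + 0.44(77.0) = 84.8400
T̂_B = 0.885(91) + 0.115(82.1) = 89.9765
T̂_A − T̂_B = -5.1365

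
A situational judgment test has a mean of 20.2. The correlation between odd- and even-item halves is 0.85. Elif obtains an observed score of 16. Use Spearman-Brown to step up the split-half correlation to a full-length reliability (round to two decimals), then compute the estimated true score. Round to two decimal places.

16.34

Spearman-Brown: ρ = 2r/(1 + r) = 2(0.85)/(1 + 0.85) = 1.700/1.85 = 0.9189 → 0.92
T̂ = 0.92(16) + 0.08(20.2) = 14.72 + 1.616 = 16.336 → 16.34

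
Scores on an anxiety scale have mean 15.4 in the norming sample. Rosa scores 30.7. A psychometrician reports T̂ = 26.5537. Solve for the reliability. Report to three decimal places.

0.729

T̂ = ρX + (1 − ρ)μ  ⇒  T̂ − μ = ρ(X − μ)
ρ = (T̂ − μ)/(X − μ) = (26.5537 − 15.4) / (30.7 − 15.4) = 11.1537 / 15.3 = 0.72900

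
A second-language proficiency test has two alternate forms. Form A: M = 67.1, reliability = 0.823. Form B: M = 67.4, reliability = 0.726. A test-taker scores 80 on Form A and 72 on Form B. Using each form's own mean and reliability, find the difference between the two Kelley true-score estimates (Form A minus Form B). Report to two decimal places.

T̂_A = 0.823(80) + 0.177(67.1) = 77.7167
T̂_B = 0.726(72) + 0.274(67.4) = 70.7396
T̂_A − T̂_B = 6.9771

6.98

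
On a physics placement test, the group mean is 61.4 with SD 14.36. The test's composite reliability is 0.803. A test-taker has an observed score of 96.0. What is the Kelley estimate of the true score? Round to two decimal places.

T̂ = ρX + (1 − ρ)μ
  = 0.803 × 96.0 + 0.197 × 61.4
  = 77.0880 + 12.0958
  = 89.184
  ≈ 89.18

89.18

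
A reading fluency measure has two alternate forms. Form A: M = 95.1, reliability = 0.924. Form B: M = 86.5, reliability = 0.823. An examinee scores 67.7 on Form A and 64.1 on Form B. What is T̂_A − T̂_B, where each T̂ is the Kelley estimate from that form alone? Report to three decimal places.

T̂_A = 0.924(67.7) + 0.076(95.1) = 69.78240
T̂_B = 0.823(64.1) + 0.177(86.5) = 68.06480
T̂_A − T̂_B = 1.71760

1.718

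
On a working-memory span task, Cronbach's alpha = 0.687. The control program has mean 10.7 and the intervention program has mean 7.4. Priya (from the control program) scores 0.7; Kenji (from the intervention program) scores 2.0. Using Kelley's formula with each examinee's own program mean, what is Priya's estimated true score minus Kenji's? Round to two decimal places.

T̂_Priya = 0.687(0.7) + 0.313(10.7) = 3.8300
T̂_Kenji = 0.687(2.0) + 0.313(7.4) = 3.6902
Difference = 3.8300 − 3.6902 = 0.1398

0.14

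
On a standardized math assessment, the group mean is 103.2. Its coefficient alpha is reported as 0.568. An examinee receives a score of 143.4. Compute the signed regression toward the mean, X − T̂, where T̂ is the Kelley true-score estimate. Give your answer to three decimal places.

17.366

Weight the observed score by reliability and the mean by (1 − reliability): T̂ = 0.568·143.4 + 0.432·103.2 = 81.4512 + 44.5824 = 126.03360.
X − T̂ = 143.4 − 126.0336 = 17.3664 → 17.366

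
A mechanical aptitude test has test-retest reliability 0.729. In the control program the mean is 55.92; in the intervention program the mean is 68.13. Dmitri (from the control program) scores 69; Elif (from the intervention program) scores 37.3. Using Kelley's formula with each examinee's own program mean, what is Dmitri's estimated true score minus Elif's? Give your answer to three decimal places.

19.800

T̂_Dmitri = 0.729(69) + 0.271(55.92) = 65.45532
T̂_Elif = 0.729(37.3) + 0.271(68.13) = 45.65493
Difference = 65.45532 − 45.65493 = 19.80039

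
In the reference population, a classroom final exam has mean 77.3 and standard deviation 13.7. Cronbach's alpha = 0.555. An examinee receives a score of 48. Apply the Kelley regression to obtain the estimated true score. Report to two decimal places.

61.04

Kelley's formula gives T̂ = 0.555·48 + 0.445·77.3 = 26.640 + 34.3985 = 61.038.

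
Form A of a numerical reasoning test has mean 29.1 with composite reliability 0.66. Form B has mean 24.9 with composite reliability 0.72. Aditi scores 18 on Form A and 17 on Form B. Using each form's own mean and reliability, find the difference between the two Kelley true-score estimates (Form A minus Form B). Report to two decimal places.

T̂_A = 0.66(18) + 0.34(29.1) = 21.7740
T̂_B = 0.72(17) + 0.28(24.9) = 19.2120
T̂_A − T̂_B = 2.5620

2.56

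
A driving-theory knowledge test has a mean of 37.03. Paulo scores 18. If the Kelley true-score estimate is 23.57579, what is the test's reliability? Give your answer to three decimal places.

T̂ = ρX + (1 − ρ)μ  ⇒  T̂ − μ = ρ(X − μ)
ρ = (T̂ − μ)/(X − μ) = (23.57579 − 37.03) / (18 − 37.03) = -13.45421 / -19.03 = 0.70700

0.707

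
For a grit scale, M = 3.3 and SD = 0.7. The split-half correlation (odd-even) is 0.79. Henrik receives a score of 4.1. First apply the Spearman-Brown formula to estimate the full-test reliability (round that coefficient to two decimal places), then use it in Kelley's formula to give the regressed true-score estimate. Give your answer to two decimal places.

Spearman-Brown: ρ = 2r/(1 + r) = 2(0.79)/(1 + 0.79) = 1.580/1.79 = 0.8827 → 0.88
T̂ = 0.88(4.1) + 0.12(3.3) = 3.608 + 0.396 = 4.004 → 4.00

4.00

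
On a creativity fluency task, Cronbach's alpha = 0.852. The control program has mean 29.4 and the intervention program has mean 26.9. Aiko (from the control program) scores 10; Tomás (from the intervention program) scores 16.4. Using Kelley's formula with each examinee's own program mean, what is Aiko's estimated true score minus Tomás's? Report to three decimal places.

-5.083

T̂_Aiko = 0.852(10) + 0.148(29.4) = 12.87120
T̂_Tomás = 0.852(16.4) + 0.148(26.9) = 17.95400
Difference = 12.87120 − 17.95400 = -5.08280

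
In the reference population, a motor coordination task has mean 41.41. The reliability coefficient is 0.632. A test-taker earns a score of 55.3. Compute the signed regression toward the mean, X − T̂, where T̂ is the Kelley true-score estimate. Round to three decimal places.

Kelley's formula gives T̂ = 0.632·55.3 + 0.368·41.41 = 34.9496 + 15.23888 = 50.18848.
X − T̂ = 55.3 − 50.1885 = 5.1115 → 5.112

5.112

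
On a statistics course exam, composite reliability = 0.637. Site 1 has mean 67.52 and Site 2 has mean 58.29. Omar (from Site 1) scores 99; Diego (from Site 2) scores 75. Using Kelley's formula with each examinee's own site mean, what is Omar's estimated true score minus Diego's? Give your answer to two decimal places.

18.64

T̂_Omar = 0.637(99) + 0.363(67.52) = 87.5728
T̂_Diego = 0.637(75) + 0.363(58.29) = 68.9343
Difference = 87.5728 − 68.9343 = 18.6385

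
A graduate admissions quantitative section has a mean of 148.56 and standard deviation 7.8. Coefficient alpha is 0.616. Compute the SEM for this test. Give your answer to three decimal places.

SEM = SD · √(1 − ρ) = 7.8 × √0.384 = 7.8 × 0.6197 = 4.8335

4.833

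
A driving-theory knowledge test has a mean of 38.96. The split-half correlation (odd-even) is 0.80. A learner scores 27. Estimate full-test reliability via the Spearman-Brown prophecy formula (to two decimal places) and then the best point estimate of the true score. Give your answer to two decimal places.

28.32

Spearman-Brown: ρ = 2r/(1 + r) = 2(0.80)/(1 + 0.80) = 1.600/1.80 = 0.8889 → 0.89
Weight the observed score by reliability and the mean by (1 − reliability): T̂ = 0.89·27 + 0.11·38.96 = 24.03 + 4.2856 = 28.316.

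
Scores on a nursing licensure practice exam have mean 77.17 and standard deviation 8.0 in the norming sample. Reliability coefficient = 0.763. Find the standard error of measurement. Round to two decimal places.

SEM = SD · √(1 − ρ) = 8.0 × √0.237 = 8.0 × 0.4868 = 3.895

3.89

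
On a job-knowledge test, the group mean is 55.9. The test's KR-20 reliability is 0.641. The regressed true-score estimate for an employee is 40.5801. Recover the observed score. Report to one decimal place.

T̂ = ρX + (1 − ρ)μ  ⇒  X = (T̂ − (1 − ρ)μ) / ρ
X = (40.5801 − 0.359 × 55.9) / 0.641 = (40.5801 − 20.0681) / 0.641 = 20.5120 / 0.641 = 32.000

32.0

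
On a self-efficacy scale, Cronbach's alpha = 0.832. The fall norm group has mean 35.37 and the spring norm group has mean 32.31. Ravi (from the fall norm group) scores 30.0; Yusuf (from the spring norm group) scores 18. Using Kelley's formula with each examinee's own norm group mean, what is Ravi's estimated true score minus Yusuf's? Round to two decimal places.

10.50

T̂_Ravi = 0.832(30.0) + 0.168(35.37) = 30.9022
T̂_Yusuf = 0.832(18) + 0.168(32.31) = 20.4041
Difference = 30.9022 − 20.4041 = 10.4981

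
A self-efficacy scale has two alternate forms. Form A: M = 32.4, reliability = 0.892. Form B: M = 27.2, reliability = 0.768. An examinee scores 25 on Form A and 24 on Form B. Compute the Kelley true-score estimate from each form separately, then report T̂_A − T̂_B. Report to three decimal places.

1.057

T̂_A = 0.892(25) + 0.108(32.4) = 25.79920
T̂_B = 0.768(24) + 0.232(27.2) = 24.74240
T̂_A − T̂_B = 1.05680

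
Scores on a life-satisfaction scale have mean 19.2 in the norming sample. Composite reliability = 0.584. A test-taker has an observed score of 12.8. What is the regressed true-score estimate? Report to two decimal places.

T̂ = ρX + (1 − ρ)μ
  = 0.584 × 12.8 + 0.416 × 19.2
  = 7.4752 + 7.9872
  = 15.462
  ≈ 15.46

15.46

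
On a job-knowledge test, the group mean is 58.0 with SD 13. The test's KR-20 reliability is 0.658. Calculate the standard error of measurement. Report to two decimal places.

SEM = SD · √(1 − ρ) = 13 × √0.342 = 13 × 0.5848 = 7.602

7.60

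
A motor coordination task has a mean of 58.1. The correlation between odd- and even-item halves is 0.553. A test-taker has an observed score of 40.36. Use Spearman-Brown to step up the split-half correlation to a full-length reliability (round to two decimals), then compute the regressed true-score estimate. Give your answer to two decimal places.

Spearman-Brown: ρ = 2r/(1 + r) = 2(0.553)/(1 + 0.553) = 1.1060/1.553 = 0.7122 → 0.71
T̂ = ρX + (1 − ρ)μ
  = 0.71 × 40.36 + 0.29 × 58.1
  = 28.6556 + 16.849
  = 45.505
  ≈ 45.50

45.50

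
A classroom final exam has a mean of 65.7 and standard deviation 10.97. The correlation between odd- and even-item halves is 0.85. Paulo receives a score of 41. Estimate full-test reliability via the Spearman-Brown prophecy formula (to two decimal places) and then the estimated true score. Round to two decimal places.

42.98

Spearman-Brown: ρ = 2r/(1 + r) = 2(0.85)/(1 + 0.85) = 1.700/1.85 = 0.9189 → 0.92
Regress the observed score toward the mean by the unreliability: T̂ = 0.92·41 + 0.08·65.7 = 37.72 + 5.256 = 42.976.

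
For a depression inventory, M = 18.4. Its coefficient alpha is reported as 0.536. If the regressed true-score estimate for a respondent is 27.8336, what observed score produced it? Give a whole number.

T̂ = ρX + (1 − ρ)μ  ⇒  X = (T̂ − (1 − ρ)μ) / ρ
X = (27.8336 − 0.464 × 18.4) / 0.536 = (27.8336 − 8.5376) / 0.536 = 19.2960 / 0.536 = 36.00

36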